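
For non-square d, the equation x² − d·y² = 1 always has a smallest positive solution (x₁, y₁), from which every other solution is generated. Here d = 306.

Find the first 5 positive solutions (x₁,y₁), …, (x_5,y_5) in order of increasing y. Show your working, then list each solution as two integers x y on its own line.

√306 = [17; 2,34, …], period ℓ=2 (even) → k=1
step 0: (17, 1)  from 17·(1,0) + (0,1)
step 1: (35, 2)  from 2·(17,1) + (1,0)
→ (35, 2).  Check: 35²=1225, 306·2²=1224, difference 1.
n=2: (35,2)∘(35,2) = (35·35+306·2·2, 35·2+2·35) = (2449,140)
n=3: (2449,140)∘(35,2) = (35·2449+306·2·140, 35·140+2·2449) = (171395,9798)
n=4: (171395,9798)∘(35,2) = (35·171395+306·2·9798, 35·9798+2·171395) = (11995201,685720)
n=5: (11995201,685720)∘(35,2) = (35·11995201+306·2·685720, 35·685720+2·11995201) = (839492675,47990602)

35 2
2449 140
171395 9798
11995201 685720
839492675 47990602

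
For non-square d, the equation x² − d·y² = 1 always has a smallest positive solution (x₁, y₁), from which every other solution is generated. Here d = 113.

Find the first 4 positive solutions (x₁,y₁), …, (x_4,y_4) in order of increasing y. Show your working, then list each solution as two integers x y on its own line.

√113 → a₀=10, period (1,1,1,2,2,1,1,1,20); ℓ=9 odd so k=17
step 0: (10, 1)  from 10·(1,0) + (0,1)
step 1: (11, 1)  from 1·(10,1) + (1,0)
…
step 3: (32, 3)  from 1·(21,2) + (11,1)
step 4: (85, 8)  from 2·(32,3) + (21,2)
…
step 7: (489, 46)  from 1·(287,27) + (202,19)
…
step 13: (131952, 12413)  from 2·(49579,4664) + (32794,3085)
…
step 16: (758918, 71393)  from 1·(445435,41903) + (313483,29490)
step 17: (1204353, 113296)  from 1·(758918,71393) + (445435,41903)
→ (1204353, 113296).  Check: 1204353²=1450466148609, 113·113296²=1450466148608, difference 1.
n=2: (1204353,113296)∘(1204353,113296) = (1204353·1204353+113·113296·113296, 1204353·113296+113296·1204353) = (2900932297217,272896754976)
n=3: (2900932297217,272896754976)∘(1204353,113296) = (1204353·2900932297217+113·113296·272896754976, 1204353·272896754976+113296·2900932297217) = (6987493029899166849,657328051091107760)
n=4: (6987493029899166849,657328051091107760)∘(1204353,113296) = (1204353·6987493029899166849+113·113296·657328051091107760, 1204353·657328051091107760+113296·6987493029899166849) = (16830816386073401651890177,1583310020631184911403584)

1204353 113296
2900932297217 272896754976
6987493029899166849 657328051091107760
16830816386073401651890177 1583310020631184911403584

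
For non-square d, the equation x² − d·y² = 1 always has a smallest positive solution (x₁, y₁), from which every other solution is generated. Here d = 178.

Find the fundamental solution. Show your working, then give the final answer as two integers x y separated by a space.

√178 → a₀=13, period (2,1,12,1,2,26); ℓ=6 even so k=5
k=0  a_k=13  p_k/q_k = 13/1
k=1  a_k=2  p_k/q_k = 27/2
k=2  a_k=1  p_k/q_k = 40/3
k=3  a_k=12  p_k/q_k = 507/38
k=4  a_k=1  p_k/q_k = 547/41
k=5  a_k=2  p_k/q_k = 1601/120
(x₁, y₁) = (1601, 120);  1601² − 178·120² = 1 ✓

1601 120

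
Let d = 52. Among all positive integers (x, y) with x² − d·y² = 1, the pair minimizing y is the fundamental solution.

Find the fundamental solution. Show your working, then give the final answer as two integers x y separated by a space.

649 90

√52 = [7; 4,1,2,1,4,14, …], period ℓ=6 (even) → k=5
step 0: (7, 1)  from 7·(1,0) + (0,1)
…
step 4: (137, 19)  from 1·(101,14) + (36,5)
step 5: (649, 90)  from 4·(137,19) + (101,14)
→ (649, 90).  Check: 649²=421201, 52·90²=421200, difference 1.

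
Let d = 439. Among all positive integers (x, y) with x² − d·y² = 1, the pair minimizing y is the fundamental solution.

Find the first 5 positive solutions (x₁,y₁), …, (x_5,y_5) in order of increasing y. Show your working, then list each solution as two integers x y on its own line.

d=439: √d = [20; 1,19,1,40] (ℓ=4, even), read p_3/q_3
step 0: (20, 1)  from 20·(1,0) + (0,1)
step 1: (21, 1)  from 1·(20,1) + (1,0)
step 2: (419, 20)  from 19·(21,1) + (20,1)
step 3: (440, 21)  from 1·(419,20) + (21,1)
(x₁, y₁) = (440, 21);  440² − 439·21² = 1 ✓
n=2: (440,21)∘(440,21) = (440·440+439·21·21, 440·21+21·440) = (387199,18480)
n=3: (387199,18480)∘(440,21) = (440·387199+439·21·18480, 440·18480+21·387199) = (340734680,16262379)
n=4: (340734680,16262379)∘(440,21) = (440·340734680+439·21·16262379, 440·16262379+21·340734680) = (299846131201,14310875040)
n=5: (299846131201,14310875040)∘(440,21) = (440·299846131201+439·21·14310875040, 440·14310875040+21·299846131201) = (263864254722200,12593553772821)

440 21
387199 18480
340734680 16262379
299846131201 14310875040
263864254722200 12593553772821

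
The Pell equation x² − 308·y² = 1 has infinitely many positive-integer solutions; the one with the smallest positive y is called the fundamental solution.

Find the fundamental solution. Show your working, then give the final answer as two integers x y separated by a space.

√308 → a₀=17, period (1,1,4,1,1,34); ℓ=6 even so k=5
k=0  a_k=17  p_k/q_k = 17/1
k=1  a_k=1  p_k/q_k = 18/1
…
k=4  a_k=1  p_k/q_k = 193/11
k=5  a_k=1  p_k/q_k = 351/20
→ (351, 20).  Check: 351²=123201, 308·20²=123200, difference 1.

351 20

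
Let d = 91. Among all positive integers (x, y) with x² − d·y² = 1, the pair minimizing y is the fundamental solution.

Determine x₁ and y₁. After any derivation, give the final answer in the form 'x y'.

1574 165

[9; 1,1,5,1,5,1,1,18] for √91; ℓ=8 ⇒ convergent index 7
a_0=9:  p_0=9·1+0=9,  q_0=9·0+1=1
…
a_3=5:  p_3=5·19+10=105,  q_3=5·2+1=11
a_4=1:  p_4=1·105+19=124,  q_4=1·11+2=13
…
a_6=1:  p_6=1·725+124=849,  q_6=1·76+13=89
a_7=1:  p_7=1·849+725=1574,  q_7=1·89+76=165
→ (1574, 165).  Check: 1574²=2477476, 91·165²=2477475, difference 1.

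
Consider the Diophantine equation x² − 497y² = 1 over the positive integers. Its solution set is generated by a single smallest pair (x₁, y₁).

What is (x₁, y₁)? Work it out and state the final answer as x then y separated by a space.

d=497: √d = [22; 3,2,2,5,6,5,2,2,3,44] (ℓ=10, even), read p_9/q_9
k=0  a_k=22  p_k/q_k = 22/1
…
k=4  a_k=5  p_k/q_k = 2051/92
…
k=6  a_k=5  p_k/q_k = 65476/2937
k=7  a_k=2  p_k/q_k = 143637/6443
k=8  a_k=2  p_k/q_k = 352750/15823
k=9  a_k=3  p_k/q_k = 1201887/53912
→ (1201887, 53912).  Check: 1201887²=1444532360769, 497·53912²=1444532360768, difference 1.

1201887 53912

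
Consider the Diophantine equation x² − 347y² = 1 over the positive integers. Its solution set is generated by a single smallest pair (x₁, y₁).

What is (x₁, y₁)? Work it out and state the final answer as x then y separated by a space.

√347 → a₀=18, period (1,1,1,2,4,…,1,1,36); ℓ=14 even so k=13
k=0  a_k=18  p_k/q_k = 18/1
k=1  a_k=1  p_k/q_k = 19/1
…
k=6  a_k=1  p_k/q_k = 801/43
…
k=10  a_k=2  p_k/q_k = 164168/8813
…
k=12  a_k=1  p_k/q_k = 402885/21628
k=13  a_k=1  p_k/q_k = 641602/34443
(x₁, y₁) = (641602, 34443);  641602² − 347·34443² = 1 ✓

641602 34443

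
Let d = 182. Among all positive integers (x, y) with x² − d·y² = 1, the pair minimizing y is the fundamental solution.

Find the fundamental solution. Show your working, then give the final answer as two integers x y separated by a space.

27 2

√182 → a₀=13, period (2,26); ℓ=2 even so k=1
k=0  a_k=13  p_k/q_k = 13/1
k=1  a_k=2  p_k/q_k = 27/2
fundamental: x₁=27, y₁=2  (since 729 − 182·4 = 1)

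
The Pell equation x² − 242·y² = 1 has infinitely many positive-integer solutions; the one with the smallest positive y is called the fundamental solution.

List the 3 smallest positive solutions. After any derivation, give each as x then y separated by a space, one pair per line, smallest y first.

[15; 1,1,3,1,14,1,3,1,1,30] for √242; ℓ=10 ⇒ convergent index 9
k=0  a_k=15  p_k/q_k = 15/1
k=1  a_k=1  p_k/q_k = 16/1
…
k=5  a_k=14  p_k/q_k = 2069/133
…
k=7  a_k=3  p_k/q_k = 8696/559
k=8  a_k=1  p_k/q_k = 10905/701
k=9  a_k=1  p_k/q_k = 19601/1260
fundamental: x₁=19601, y₁=1260  (since 384199201 − 242·1587600 = 1)
(x_2, y_2) = (19601·19601 + 242·1260·1260, 19601·1260 + 1260·19601) = (768398401, 49394520)
(x_3, y_3) = (19601·768398401 + 242·1260·49394520, 19601·49394520 + 1260·768398401) = (30122754096401, 1936363971780)

19601 1260
768398401 49394520
30122754096401 1936363971780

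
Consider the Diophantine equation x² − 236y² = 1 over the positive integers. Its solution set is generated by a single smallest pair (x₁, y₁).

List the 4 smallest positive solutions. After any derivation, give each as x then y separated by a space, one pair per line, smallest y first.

561799 36570
631236232801 41089978860
709255768702176199 46168618067101710
796918363201596536611201 51874966922918257173720

d=236: √d = [15; 2,1,3,5,1,6,1,5,3,1,2,30] (ℓ=12, even), read p_11/q_11
i=0: a=15 ⇒ p=15, q=1
i=1: a=2 ⇒ p=31, q=2
…
i=3: a=3 ⇒ p=169, q=11
i=4: a=5 ⇒ p=891, q=58
i=5: a=1 ⇒ p=1060, q=69
i=6: a=6 ⇒ p=7251, q=472
i=7: a=1 ⇒ p=8311, q=541
…
i=9: a=3 ⇒ p=154729, q=10072
i=10: a=1 ⇒ p=203535, q=13249
i=11: a=2 ⇒ p=561799, q=36570
(x₁, y₁) = (561799, 36570);  561799² − 236·36570² = 1 ✓
n=2: (561799,36570)∘(561799,36570) = (561799·561799+236·36570·36570, 561799·36570+36570·561799) = (631236232801,41089978860)
n=3: (631236232801,41089978860)∘(561799,36570) = (561799·631236232801+236·36570·41089978860, 561799·41089978860+36570·631236232801) = (709255768702176199,46168618067101710)
n=4: (709255768702176199,46168618067101710)∘(561799,36570) = (561799·709255768702176199+236·36570·46168618067101710, 561799·46168618067101710+36570·709255768702176199) = (796918363201596536611201,51874966922918257173720)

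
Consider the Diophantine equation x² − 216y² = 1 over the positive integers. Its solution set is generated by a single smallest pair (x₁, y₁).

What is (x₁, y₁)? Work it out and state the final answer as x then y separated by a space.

485 33

d=216: √d = [14; 1,2,3,2,1,28] (ℓ=6, even), read p_5/q_5
step 0: (14, 1)  from 14·(1,0) + (0,1)
step 1: (15, 1)  from 1·(14,1) + (1,0)
step 2: (44, 3)  from 2·(15,1) + (14,1)
…
step 4: (338, 23)  from 2·(147,10) + (44,3)
step 5: (485, 33)  from 1·(338,23) + (147,10)
(x₁, y₁) = (485, 33);  485² − 216·33² = 1 ✓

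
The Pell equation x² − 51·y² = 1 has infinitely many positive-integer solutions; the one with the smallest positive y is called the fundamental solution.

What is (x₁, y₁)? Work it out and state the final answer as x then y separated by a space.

50 7

√51 → a₀=7, period (7,14); ℓ=2 even so k=1
i=0: a=7 ⇒ p=7, q=1
i=1: a=7 ⇒ p=50, q=7
fundamental: x₁=50, y₁=7  (since 2500 − 51·49 = 1)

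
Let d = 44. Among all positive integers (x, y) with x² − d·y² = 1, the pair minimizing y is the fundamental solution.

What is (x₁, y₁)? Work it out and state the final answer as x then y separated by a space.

√44 → a₀=6, period (1,1,1,2,1,1,1,12); ℓ=8 even so k=7
step 0: (6, 1)  from 6·(1,0) + (0,1)
…
step 5: (73, 11)  from 1·(53,8) + (20,3)
step 6: (126, 19)  from 1·(73,11) + (53,8)
step 7: (199, 30)  from 1·(126,19) + (73,11)
→ (199, 30).  Check: 199²=39601, 44·30²=39600, difference 1.

199 30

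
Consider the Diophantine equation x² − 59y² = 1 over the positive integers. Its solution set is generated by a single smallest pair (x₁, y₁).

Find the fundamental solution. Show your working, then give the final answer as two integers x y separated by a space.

530 69

[7; 1,2,7,2,1,14] for √59; ℓ=6 ⇒ convergent index 5
i=0: a=7 ⇒ p=7, q=1
…
i=3: a=7 ⇒ p=169, q=22
i=4: a=2 ⇒ p=361, q=47
i=5: a=1 ⇒ p=530, q=69
→ (530, 69).  Check: 530²=280900, 59·69²=280899, difference 1.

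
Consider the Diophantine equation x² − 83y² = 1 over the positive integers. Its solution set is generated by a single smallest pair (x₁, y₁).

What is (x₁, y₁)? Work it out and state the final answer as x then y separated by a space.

82 9

√83 → a₀=9, period (9,18); ℓ=2 even so k=1
i=0: a=9 ⇒ p=9, q=1
i=1: a=9 ⇒ p=82, q=9
(x₁, y₁) = (82, 9);  82² − 83·9² = 1 ✓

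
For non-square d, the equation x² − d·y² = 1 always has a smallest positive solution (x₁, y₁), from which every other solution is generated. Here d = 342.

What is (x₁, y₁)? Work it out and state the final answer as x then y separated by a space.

√342 → a₀=18, period (2,36); ℓ=2 even so k=1
k=0  a_k=18  p_k/q_k = 18/1
k=1  a_k=2  p_k/q_k = 37/2
fundamental: x₁=37, y₁=2  (since 1369 − 342·4 = 1)

37 2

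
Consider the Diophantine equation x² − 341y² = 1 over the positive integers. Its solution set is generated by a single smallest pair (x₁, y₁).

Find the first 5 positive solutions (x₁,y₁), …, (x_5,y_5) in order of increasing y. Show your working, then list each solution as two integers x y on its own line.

10626551 575460
225847172311201 12230310076920
4799952989541519968951 259932027556408030380
102013890481930631287980124801 5524361894723138392975161840
2168111619829296063734843424848413751 117409826833463862093989641643997300

d=341: √d = [18; 2,6,1,8,2,…,6,2,36] (ℓ=14, even), read p_13/q_13
k=0  a_k=18  p_k/q_k = 18/1
…
k=2  a_k=6  p_k/q_k = 240/13
k=3  a_k=1  p_k/q_k = 277/15
k=4  a_k=8  p_k/q_k = 2456/133
…
k=6  a_k=1  p_k/q_k = 7645/414
k=7  a_k=2  p_k/q_k = 20479/1109
…
k=12  a_k=6  p_k/q_k = 4953942/268271
k=13  a_k=2  p_k/q_k = 10626551/575460
→ (10626551, 575460).  Check: 10626551²=112923586155601, 341·575460²=112923586155600, difference 1.
n=2: (10626551,575460)∘(10626551,575460) = (10626551·10626551+341·575460·575460, 10626551·575460+575460·10626551) = (225847172311201,12230310076920)
n=3: (225847172311201,12230310076920)∘(10626551,575460) = (10626551·225847172311201+341·575460·12230310076920, 10626551·12230310076920+575460·225847172311201) = (4799952989541519968951,259932027556408030380)
n=4: (4799952989541519968951,259932027556408030380)∘(10626551,575460) = (10626551·4799952989541519968951+341·575460·259932027556408030380, 10626551·259932027556408030380+575460·4799952989541519968951) = (102013890481930631287980124801,5524361894723138392975161840)
n=5: (102013890481930631287980124801,5524361894723138392975161840)∘(10626551,575460) = (10626551·102013890481930631287980124801+341·575460·5524361894723138392975161840, 10626551·5524361894723138392975161840+575460·102013890481930631287980124801) = (2168111619829296063734843424848413751,117409826833463862093989641643997300)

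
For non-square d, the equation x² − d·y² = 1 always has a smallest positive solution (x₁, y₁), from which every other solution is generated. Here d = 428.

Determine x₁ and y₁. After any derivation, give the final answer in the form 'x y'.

1850887 89466

[20; 1,2,4,1,5,10,5,1,4,2,1,40] for √428; ℓ=12 ⇒ convergent index 11
k=0  a_k=20  p_k/q_k = 20/1
k=1  a_k=1  p_k/q_k = 21/1
k=2  a_k=2  p_k/q_k = 62/3
…
k=4  a_k=1  p_k/q_k = 331/16
k=5  a_k=5  p_k/q_k = 1924/93
k=6  a_k=10  p_k/q_k = 19571/946
k=7  a_k=5  p_k/q_k = 99779/4823
k=8  a_k=1  p_k/q_k = 119350/5769
k=9  a_k=4  p_k/q_k = 577179/27899
k=10  a_k=2  p_k/q_k = 1273708/61567
k=11  a_k=1  p_k/q_k = 1850887/89466
→ (1850887, 89466).  Check: 1850887²=3425782686769, 428·89466²=3425782686768, difference 1.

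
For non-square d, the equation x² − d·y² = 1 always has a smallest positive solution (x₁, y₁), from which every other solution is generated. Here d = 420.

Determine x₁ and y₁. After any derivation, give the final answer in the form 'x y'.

41 2

[20; 2,40] for √420; ℓ=2 ⇒ convergent index 1
step 0: (20, 1)  from 20·(1,0) + (0,1)
step 1: (41, 2)  from 2·(20,1) + (1,0)
(x₁, y₁) = (41, 2);  41² − 420·2² = 1 ✓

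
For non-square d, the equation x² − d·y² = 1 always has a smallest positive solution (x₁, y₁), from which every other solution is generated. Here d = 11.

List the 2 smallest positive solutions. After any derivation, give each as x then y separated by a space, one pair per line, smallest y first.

10 3
199 60

√11 → a₀=3, period (3,6); ℓ=2 even so k=1
i=0: a=3 ⇒ p=3, q=1
i=1: a=3 ⇒ p=10, q=3
→ (10, 3).  Check: 10²=100, 11·3²=99, difference 1.
(10+3√11)^2 = 199 + 60√11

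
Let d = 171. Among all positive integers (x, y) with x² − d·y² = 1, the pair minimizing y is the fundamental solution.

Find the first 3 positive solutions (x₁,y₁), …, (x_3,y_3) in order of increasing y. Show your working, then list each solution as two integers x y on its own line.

√171 = [13; 13,26, …], period ℓ=2 (even) → k=1
i=0: a=13 ⇒ p=13, q=1
i=1: a=13 ⇒ p=170, q=13
(x₁, y₁) = (170, 13);  170² − 171·13² = 1 ✓
(x_2, y_2) = (170·170 + 171·13·13, 170·13 + 13·170) = (57799, 4420)
(x_3, y_3) = (170·57799 + 171·13·4420, 170·4420 + 13·57799) = (19651490, 1502787)

170 13
57799 4420
19651490 1502787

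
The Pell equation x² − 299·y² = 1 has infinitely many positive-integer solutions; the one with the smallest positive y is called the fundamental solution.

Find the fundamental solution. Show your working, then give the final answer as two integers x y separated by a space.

√299 = [17; 3,2,3,34, …], period ℓ=4 (even) → k=3
step 0: (17, 1)  from 17·(1,0) + (0,1)
step 1: (52, 3)  from 3·(17,1) + (1,0)
step 2: (121, 7)  from 2·(52,3) + (17,1)
step 3: (415, 24)  from 3·(121,7) + (52,3)
(x₁, y₁) = (415, 24);  415² − 299·24² = 1 ✓

415 24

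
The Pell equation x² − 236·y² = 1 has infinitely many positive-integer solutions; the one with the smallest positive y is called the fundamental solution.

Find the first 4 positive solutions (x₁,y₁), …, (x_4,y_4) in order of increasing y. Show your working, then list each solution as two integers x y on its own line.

561799 36570
631236232801 41089978860
709255768702176199 46168618067101710
796918363201596536611201 51874966922918257173720

√236 → a₀=15, period (2,1,3,5,1,6,1,5,3,1,2,30); ℓ=12 even so k=11
k=0  a_k=15  p_k/q_k = 15/1
…
k=6  a_k=6  p_k/q_k = 7251/472
…
k=9  a_k=3  p_k/q_k = 154729/10072
k=10  a_k=1  p_k/q_k = 203535/13249
k=11  a_k=2  p_k/q_k = 561799/36570
→ (561799, 36570).  Check: 561799²=315618116401, 236·36570²=315618116400, difference 1.
k=2:  x_2 = 561799·561799+236·36570·36570 = 631236232801,  y_2 = 561799·36570+36570·561799 = 41089978860
k=3:  x_3 = 561799·631236232801+236·36570·41089978860 = 709255768702176199,  y_3 = 561799·41089978860+36570·631236232801 = 46168618067101710
k=4:  x_4 = 561799·709255768702176199+236·36570·46168618067101710 = 796918363201596536611201,  y_4 = 561799·46168618067101710+36570·709255768702176199 = 51874966922918257173720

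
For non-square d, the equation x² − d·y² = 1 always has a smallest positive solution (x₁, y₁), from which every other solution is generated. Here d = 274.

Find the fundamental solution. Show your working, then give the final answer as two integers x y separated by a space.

3959299 239190

d=274: √d = [16; 1,1,4,4,1,1,32] (ℓ=7, odd), read p_13/q_13
a_0=16:  p_0=16·1+0=16,  q_0=16·0+1=1
…
a_2=1:  p_2=1·17+16=33,  q_2=1·1+1=2
…
a_4=4:  p_4=4·149+33=629,  q_4=4·9+2=38
a_5=1:  p_5=1·629+149=778,  q_5=1·38+9=47
…
a_7=32:  p_7=32·1407+778=45802,  q_7=32·85+47=2767
…
a_10=4:  p_10=4·93011+47209=419253,  q_10=4·5619+2852=25328
…
a_12=1:  p_12=1·1770023+419253=2189276,  q_12=1·106931+25328=132259
a_13=1:  p_13=1·2189276+1770023=3959299,  q_13=1·132259+106931=239190
(x₁, y₁) = (3959299, 239190);  3959299² − 274·239190² = 1 ✓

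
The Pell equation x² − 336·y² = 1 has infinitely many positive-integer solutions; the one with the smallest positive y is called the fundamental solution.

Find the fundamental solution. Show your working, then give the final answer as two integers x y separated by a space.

√336 = [18; 3,36, …], period ℓ=2 (even) → k=1
step 0: (18, 1)  from 18·(1,0) + (0,1)
step 1: (55, 3)  from 3·(18,1) + (1,0)
(x₁, y₁) = (55, 3);  55² − 336·3² = 1 ✓

55 3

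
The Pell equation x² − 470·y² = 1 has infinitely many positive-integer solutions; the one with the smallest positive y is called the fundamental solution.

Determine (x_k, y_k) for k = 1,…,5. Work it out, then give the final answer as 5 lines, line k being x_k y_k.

[21; 1,2,8,2,1,42] for √470; ℓ=6 ⇒ convergent index 5
a_0=21:  p_0=21·1+0=21,  q_0=21·0+1=1
…
a_2=2:  p_2=2·22+21=65,  q_2=2·1+1=3
…
a_4=2:  p_4=2·542+65=1149,  q_4=2·25+3=53
a_5=1:  p_5=1·1149+542=1691,  q_5=1·53+25=78
→ (1691, 78).  Check: 1691²=2859481, 470·78²=2859480, difference 1.
(1691+78√470)^2 = 5718961 + 263796√470
(1691+78√470)^3 = 19341524411 + 892157994√470
(1691+78√470)^4 = 65413029839041 + 3017278071912√470
(1691+78√470)^5 = 221226847574112251 + 10204433547048390√470

1691 78
5718961 263796
19341524411 892157994
65413029839041 3017278071912
221226847574112251 10204433547048390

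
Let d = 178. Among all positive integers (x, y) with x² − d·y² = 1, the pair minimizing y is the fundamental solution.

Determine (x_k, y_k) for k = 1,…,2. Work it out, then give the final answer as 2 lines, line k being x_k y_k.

1601 120
5126401 384240

√178 → a₀=13, period (2,1,12,1,2,26); ℓ=6 even so k=5
i=0: a=13 ⇒ p=13, q=1
i=1: a=2 ⇒ p=27, q=2
…
i=3: a=12 ⇒ p=507, q=38
i=4: a=1 ⇒ p=547, q=41
i=5: a=2 ⇒ p=1601, q=120
fundamental: x₁=1601, y₁=120  (since 2563201 − 178·14400 = 1)
k=2:  x_2 = 1601·1601+178·120·120 = 5126401,  y_2 = 1601·120+120·1601 = 384240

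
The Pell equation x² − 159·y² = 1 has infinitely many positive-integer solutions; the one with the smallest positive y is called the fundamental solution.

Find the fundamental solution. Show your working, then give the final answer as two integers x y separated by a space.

1324 105

d=159: √d = [12; 1,1,1,1,3,1,1,1,1,24] (ℓ=10, even), read p_9/q_9
k=0  a_k=12  p_k/q_k = 12/1
k=1  a_k=1  p_k/q_k = 13/1
…
k=4  a_k=1  p_k/q_k = 63/5
k=5  a_k=3  p_k/q_k = 227/18
…
k=7  a_k=1  p_k/q_k = 517/41
k=8  a_k=1  p_k/q_k = 807/64
k=9  a_k=1  p_k/q_k = 1324/105
(x₁, y₁) = (1324, 105);  1324² − 159·105² = 1 ✓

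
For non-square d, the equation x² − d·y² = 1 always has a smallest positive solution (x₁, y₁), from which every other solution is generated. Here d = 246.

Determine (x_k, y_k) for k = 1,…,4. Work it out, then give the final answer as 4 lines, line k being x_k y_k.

88805 5662
15772656049 1005627820
2801381440774085 178609557104538
497553357680112580801 31722843436331366360

√246 → a₀=15, period (1,2,5,1,14,1,5,2,1,30); ℓ=10 even so k=9
a_0=15:  p_0=15·1+0=15,  q_0=15·0+1=1
a_1=1:  p_1=1·15+1=16,  q_1=1·1+0=1
a_2=2:  p_2=2·16+15=47,  q_2=2·1+1=3
a_3=5:  p_3=5·47+16=251,  q_3=5·3+1=16
…
a_5=14:  p_5=14·298+251=4423,  q_5=14·19+16=282
a_6=1:  p_6=1·4423+298=4721,  q_6=1·282+19=301
a_7=5:  p_7=5·4721+4423=28028,  q_7=5·301+282=1787
a_8=2:  p_8=2·28028+4721=60777,  q_8=2·1787+301=3875
a_9=1:  p_9=1·60777+28028=88805,  q_9=1·3875+1787=5662
(x₁, y₁) = (88805, 5662);  88805² − 246·5662² = 1 ✓
k=2:  x_2 = 88805·88805+246·5662·5662 = 15772656049,  y_2 = 88805·5662+5662·88805 = 1005627820
k=3:  x_3 = 88805·15772656049+246·5662·1005627820 = 2801381440774085,  y_3 = 88805·1005627820+5662·15772656049 = 178609557104538
k=4:  x_4 = 88805·2801381440774085+246·5662·178609557104538 = 497553357680112580801,  y_4 = 88805·178609557104538+5662·2801381440774085 = 31722843436331366360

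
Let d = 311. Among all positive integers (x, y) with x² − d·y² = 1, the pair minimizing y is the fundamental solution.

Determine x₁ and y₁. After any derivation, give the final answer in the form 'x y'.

16883880 957397

[17; 1,1,1,2,1,…,1,1,34] for √311; ℓ=16 ⇒ convergent index 15
a_0=17:  p_0=17·1+0=17,  q_0=17·0+1=1
…
a_2=1:  p_2=1·18+17=35,  q_2=1·1+1=2
…
a_4=2:  p_4=2·53+35=141,  q_4=2·3+2=8
a_5=1:  p_5=1·141+53=194,  q_5=1·8+3=11
a_6=6:  p_6=6·194+141=1305,  q_6=6·11+8=74
a_7=3:  p_7=3·1305+194=4109,  q_7=3·74+11=233
a_8=17:  p_8=17·4109+1305=71158,  q_8=17·233+74=4035
…
a_10=6:  p_10=6·217583+71158=1376656,  q_10=6·12338+4035=78063
…
a_12=2:  p_12=2·1594239+1376656=4565134,  q_12=2·90401+78063=258865
…
a_14=1:  p_14=1·6159373+4565134=10724507,  q_14=1·349266+258865=608131
a_15=1:  p_15=1·10724507+6159373=16883880,  q_15=1·608131+349266=957397
fundamental: x₁=16883880, y₁=957397  (since 285065403854400 − 311·916609015609 = 1)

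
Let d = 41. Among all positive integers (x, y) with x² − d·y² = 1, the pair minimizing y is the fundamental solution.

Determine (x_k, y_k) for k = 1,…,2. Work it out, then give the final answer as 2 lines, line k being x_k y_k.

√41 → a₀=6, period (2,2,12); ℓ=3 odd so k=5
step 0: (6, 1)  from 6·(1,0) + (0,1)
step 1: (13, 2)  from 2·(6,1) + (1,0)
step 2: (32, 5)  from 2·(13,2) + (6,1)
step 3: (397, 62)  from 12·(32,5) + (13,2)
step 4: (826, 129)  from 2·(397,62) + (32,5)
step 5: (2049, 320)  from 2·(826,129) + (397,62)
fundamental: x₁=2049, y₁=320  (since 4198401 − 41·102400 = 1)
n=2: (2049,320)∘(2049,320) = (2049·2049+41·320·320, 2049·320+320·2049) = (8396801,1311360)

2049 320
8396801 1311360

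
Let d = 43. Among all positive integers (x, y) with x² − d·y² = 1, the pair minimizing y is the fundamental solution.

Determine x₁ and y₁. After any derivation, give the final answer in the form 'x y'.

3482 531

√43 = [6; 1,1,3,1,5,1,3,1,1,12, …], period ℓ=10 (even) → k=9
step 0: (6, 1)  from 6·(1,0) + (0,1)
step 1: (7, 1)  from 1·(6,1) + (1,0)
step 2: (13, 2)  from 1·(7,1) + (6,1)
step 3: (46, 7)  from 3·(13,2) + (7,1)
step 4: (59, 9)  from 1·(46,7) + (13,2)
step 5: (341, 52)  from 5·(59,9) + (46,7)
step 6: (400, 61)  from 1·(341,52) + (59,9)
step 7: (1541, 235)  from 3·(400,61) + (341,52)
step 8: (1941, 296)  from 1·(1541,235) + (400,61)
step 9: (3482, 531)  from 1·(1941,296) + (1541,235)
→ (3482, 531).  Check: 3482²=12124324, 43·531²=12124323, difference 1.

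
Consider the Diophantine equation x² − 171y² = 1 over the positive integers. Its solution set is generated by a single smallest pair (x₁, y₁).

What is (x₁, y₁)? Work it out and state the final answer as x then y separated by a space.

170 13

d=171: √d = [13; 13,26] (ℓ=2, even), read p_1/q_1
k=0  a_k=13  p_k/q_k = 13/1
k=1  a_k=13  p_k/q_k = 170/13
→ (170, 13).  Check: 170²=28900, 171·13²=28899, difference 1.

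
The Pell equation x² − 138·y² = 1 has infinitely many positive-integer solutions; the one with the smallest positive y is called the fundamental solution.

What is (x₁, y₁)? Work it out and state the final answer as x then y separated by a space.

√138 = [11; 1,2,1,22, …], period ℓ=4 (even) → k=3
a_0=11:  p_0=11·1+0=11,  q_0=11·0+1=1
…
a_2=2:  p_2=2·12+11=35,  q_2=2·1+1=3
a_3=1:  p_3=1·35+12=47,  q_3=1·3+1=4
→ (47, 4).  Check: 47²=2209, 138·4²=2208, difference 1.

47 4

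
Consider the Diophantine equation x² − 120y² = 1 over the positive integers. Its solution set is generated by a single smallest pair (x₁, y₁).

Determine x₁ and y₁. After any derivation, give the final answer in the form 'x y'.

11 1

√120 → a₀=10, period (1,20); ℓ=2 even so k=1
k=0  a_k=10  p_k/q_k = 10/1
k=1  a_k=1  p_k/q_k = 11/1
fundamental: x₁=11, y₁=1  (since 121 − 120·1 = 1)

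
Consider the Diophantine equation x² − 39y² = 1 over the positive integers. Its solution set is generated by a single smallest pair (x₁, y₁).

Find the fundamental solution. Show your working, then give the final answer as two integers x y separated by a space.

d=39: √d = [6; 4,12] (ℓ=2, even), read p_1/q_1
a_0=6:  p_0=6·1+0=6,  q_0=6·0+1=1
a_1=4:  p_1=4·6+1=25,  q_1=4·1+0=4
→ (25, 4).  Check: 25²=625, 39·4²=624, difference 1.

25 4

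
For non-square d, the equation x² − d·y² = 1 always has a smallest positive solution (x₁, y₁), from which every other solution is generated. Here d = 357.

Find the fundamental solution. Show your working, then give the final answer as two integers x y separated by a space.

3401 180

√357 = [18; 1,8,2,8,1,36, …], period ℓ=6 (even) → k=5
i=0: a=18 ⇒ p=18, q=1
…
i=3: a=2 ⇒ p=359, q=19
i=4: a=8 ⇒ p=3042, q=161
i=5: a=1 ⇒ p=3401, q=180
fundamental: x₁=3401, y₁=180  (since 11566801 − 357·32400 = 1)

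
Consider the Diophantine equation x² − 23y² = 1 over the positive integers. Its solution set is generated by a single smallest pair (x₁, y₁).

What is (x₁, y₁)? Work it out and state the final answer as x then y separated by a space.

[4; 1,3,1,8] for √23; ℓ=4 ⇒ convergent index 3
step 0: (4, 1)  from 4·(1,0) + (0,1)
step 1: (5, 1)  from 1·(4,1) + (1,0)
step 2: (19, 4)  from 3·(5,1) + (4,1)
step 3: (24, 5)  from 1·(19,4) + (5,1)
(x₁, y₁) = (24, 5);  24² − 23·5² = 1 ✓

24 5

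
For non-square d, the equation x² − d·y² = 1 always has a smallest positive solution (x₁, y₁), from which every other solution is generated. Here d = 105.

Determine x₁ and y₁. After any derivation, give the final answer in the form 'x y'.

41 4

d=105: √d = [10; 4,20] (ℓ=2, even), read p_1/q_1
step 0: (10, 1)  from 10·(1,0) + (0,1)
step 1: (41, 4)  from 4·(10,1) + (1,0)
fundamental: x₁=41, y₁=4  (since 1681 − 105·16 = 1)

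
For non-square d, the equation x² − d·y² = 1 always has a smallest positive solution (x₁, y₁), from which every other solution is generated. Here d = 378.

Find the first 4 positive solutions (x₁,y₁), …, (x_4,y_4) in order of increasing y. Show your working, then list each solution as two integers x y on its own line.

[19; 2,3,1,4,1,3,2,38] for √378; ℓ=8 ⇒ convergent index 7
a_0=19:  p_0=19·1+0=19,  q_0=19·0+1=1
a_1=2:  p_1=2·19+1=39,  q_1=2·1+0=2
a_2=3:  p_2=3·39+19=136,  q_2=3·2+1=7
a_3=1:  p_3=1·136+39=175,  q_3=1·7+2=9
a_4=4:  p_4=4·175+136=836,  q_4=4·9+7=43
a_5=1:  p_5=1·836+175=1011,  q_5=1·43+9=52
a_6=3:  p_6=3·1011+836=3869,  q_6=3·52+43=199
a_7=2:  p_7=2·3869+1011=8749,  q_7=2·199+52=450
(x₁, y₁) = (8749, 450);  8749² − 378·450² = 1 ✓
(x_2, y_2) = (8749·8749 + 378·450·450, 8749·450 + 450·8749) = (153090001, 7874100)
(x_3, y_3) = (8749·153090001 + 378·450·7874100, 8749·7874100 + 450·153090001) = (2678768828749, 137781001350)
(x_4, y_4) = (8749·2678768828749 + 378·450·137781001350, 8749·137781001350 + 450·2678768828749) = (46873096812360001, 2410891953748200)

8749 450
153090001 7874100
2678768828749 137781001350
46873096812360001 2410891953748200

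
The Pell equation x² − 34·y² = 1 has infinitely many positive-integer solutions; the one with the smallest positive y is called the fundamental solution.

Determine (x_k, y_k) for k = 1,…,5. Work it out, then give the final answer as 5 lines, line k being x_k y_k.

35 6
2449 420
171395 29394
11995201 2057160
839492675 143971806

√34 → a₀=5, period (1,4,1,10); ℓ=4 even so k=3
a_0=5:  p_0=5·1+0=5,  q_0=5·0+1=1
…
a_2=4:  p_2=4·6+5=29,  q_2=4·1+1=5
a_3=1:  p_3=1·29+6=35,  q_3=1·5+1=6
→ (35, 6).  Check: 35²=1225, 34·6²=1224, difference 1.
(x_2, y_2) = (35·35 + 34·6·6, 35·6 + 6·35) = (2449, 420)
(x_3, y_3) = (35·2449 + 34·6·420, 35·420 + 6·2449) = (171395, 29394)
(x_4, y_4) = (35·171395 + 34·6·29394, 35·29394 + 6·171395) = (11995201, 2057160)
(x_5, y_5) = (35·11995201 + 34·6·2057160, 35·2057160 + 6·11995201) = (839492675, 143971806)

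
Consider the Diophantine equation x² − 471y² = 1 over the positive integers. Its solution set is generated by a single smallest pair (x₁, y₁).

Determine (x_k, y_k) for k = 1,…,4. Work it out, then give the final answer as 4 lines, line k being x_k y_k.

√471 → a₀=21, period (1,2,2,1,3,…,2,1,42); ℓ=14 even so k=13
i=0: a=21 ⇒ p=21, q=1
i=1: a=1 ⇒ p=22, q=1
…
i=4: a=1 ⇒ p=217, q=10
i=5: a=3 ⇒ p=803, q=37
…
i=7: a=14 ⇒ p=48809, q=2249
i=8: a=4 ⇒ p=198665, q=9154
i=9: a=3 ⇒ p=644804, q=29711
i=10: a=1 ⇒ p=843469, q=38865
i=11: a=2 ⇒ p=2331742, q=107441
i=12: a=2 ⇒ p=5506953, q=253747
i=13: a=1 ⇒ p=7838695, q=361188
(x₁, y₁) = (7838695, 361188);  7838695² − 471·361188² = 1 ✓
k=2:  x_2 = 7838695·7838695+471·361188·361188 = 122890278606049,  y_2 = 7838695·361188+361188·7838695 = 5662485139320
k=3:  x_3 = 7838695·122890278606049+471·361188·5662485139320 = 1926598824915678693415,  y_3 = 7838695·5662485139320+361188·122890278606049 = 88772987898323613612
k=4:  x_4 = 7838695·1926598824915678693415+471·361188·88772987898323613612 = 30204041151744689101078780801,  y_4 = 7838695·88772987898323613612+361188·1926598824915678693415 = 1391728752747293974319493360

7838695 361188
122890278606049 5662485139320
1926598824915678693415 88772987898323613612
30204041151744689101078780801 1391728752747293974319493360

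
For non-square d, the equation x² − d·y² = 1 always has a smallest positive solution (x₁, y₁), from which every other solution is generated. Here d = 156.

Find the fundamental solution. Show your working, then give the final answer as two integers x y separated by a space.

25 2

√156 → a₀=12, period (2,24); ℓ=2 even so k=1
step 0: (12, 1)  from 12·(1,0) + (0,1)
step 1: (25, 2)  from 2·(12,1) + (1,0)
→ (25, 2).  Check: 25²=625, 156·2²=624, difference 1.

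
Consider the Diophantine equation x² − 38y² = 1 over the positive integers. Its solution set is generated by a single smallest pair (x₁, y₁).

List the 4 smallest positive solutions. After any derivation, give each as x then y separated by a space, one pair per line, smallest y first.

37 6
2737 444
202501 32850
14982337 2430456

[6; 6,12] for √38; ℓ=2 ⇒ convergent index 1
a_0=6:  p_0=6·1+0=6,  q_0=6·0+1=1
a_1=6:  p_1=6·6+1=37,  q_1=6·1+0=6
(x₁, y₁) = (37, 6);  37² − 38·6² = 1 ✓
k=2:  x_2 = 37·37+38·6·6 = 2737,  y_2 = 37·6+6·37 = 444
k=3:  x_3 = 37·2737+38·6·444 = 202501,  y_3 = 37·444+6·2737 = 32850
k=4:  x_4 = 37·202501+38·6·32850 = 14982337,  y_4 = 37·32850+6·202501 = 2430456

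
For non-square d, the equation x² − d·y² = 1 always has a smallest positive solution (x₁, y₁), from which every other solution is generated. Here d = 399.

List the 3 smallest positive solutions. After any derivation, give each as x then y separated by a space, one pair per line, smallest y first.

20 1
799 40
31940 1599

[19; 1,38] for √399; ℓ=2 ⇒ convergent index 1
i=0: a=19 ⇒ p=19, q=1
i=1: a=1 ⇒ p=20, q=1
→ (20, 1).  Check: 20²=400, 399·1²=399, difference 1.
(20+1√399)^2 = 799 + 40√399
(20+1√399)^3 = 31940 + 1599√399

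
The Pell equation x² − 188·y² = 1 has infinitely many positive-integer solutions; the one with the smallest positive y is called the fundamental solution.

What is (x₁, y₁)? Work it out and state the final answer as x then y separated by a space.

[13; 1,2,2,6,2,2,1,26] for √188; ℓ=8 ⇒ convergent index 7
step 0: (13, 1)  from 13·(1,0) + (0,1)
step 1: (14, 1)  from 1·(13,1) + (1,0)
step 2: (41, 3)  from 2·(14,1) + (13,1)
…
step 4: (617, 45)  from 6·(96,7) + (41,3)
…
step 6: (3277, 239)  from 2·(1330,97) + (617,45)
step 7: (4607, 336)  from 1·(3277,239) + (1330,97)
(x₁, y₁) = (4607, 336);  4607² − 188·336² = 1 ✓

4607 336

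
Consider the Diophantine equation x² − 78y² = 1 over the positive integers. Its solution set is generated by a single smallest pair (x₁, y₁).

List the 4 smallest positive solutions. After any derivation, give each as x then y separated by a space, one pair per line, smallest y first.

[8; 1,4,1,16] for √78; ℓ=4 ⇒ convergent index 3
step 0: (8, 1)  from 8·(1,0) + (0,1)
…
step 2: (44, 5)  from 4·(9,1) + (8,1)
step 3: (53, 6)  from 1·(44,5) + (9,1)
→ (53, 6).  Check: 53²=2809, 78·6²=2808, difference 1.
n=2: (53,6)∘(53,6) = (53·53+78·6·6, 53·6+6·53) = (5617,636)
n=3: (5617,636)∘(53,6) = (53·5617+78·6·636, 53·636+6·5617) = (595349,67410)
n=4: (595349,67410)∘(53,6) = (53·595349+78·6·67410, 53·67410+6·595349) = (63101377,7144824)

53 6
5617 636
595349 67410
63101377 7144824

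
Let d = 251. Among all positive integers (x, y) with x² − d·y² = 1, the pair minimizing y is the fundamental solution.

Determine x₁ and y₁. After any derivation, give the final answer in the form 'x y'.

[15; 1,5,2,1,2,…,5,1,30] for √251; ℓ=14 ⇒ convergent index 13
i=0: a=15 ⇒ p=15, q=1
…
i=3: a=2 ⇒ p=206, q=13
i=4: a=1 ⇒ p=301, q=19
i=5: a=2 ⇒ p=808, q=51
i=6: a=2 ⇒ p=1917, q=121
i=7: a=15 ⇒ p=29563, q=1866
…
i=9: a=2 ⇒ p=151649, q=9572
i=10: a=1 ⇒ p=212692, q=13425
i=11: a=2 ⇒ p=577033, q=36422
i=12: a=5 ⇒ p=3097857, q=195535
i=13: a=1 ⇒ p=3674890, q=231957
fundamental: x₁=3674890, y₁=231957  (since 13504816512100 − 251·53804049849 = 1)

3674890 231957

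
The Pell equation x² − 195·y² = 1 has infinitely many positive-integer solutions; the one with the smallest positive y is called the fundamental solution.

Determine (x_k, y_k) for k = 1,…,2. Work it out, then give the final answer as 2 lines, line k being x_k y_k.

14 1
391 28

d=195: √d = [13; 1,26] (ℓ=2, even), read p_1/q_1
i=0: a=13 ⇒ p=13, q=1
i=1: a=1 ⇒ p=14, q=1
→ (14, 1).  Check: 14²=196, 195·1²=195, difference 1.
n=2: (14,1)∘(14,1) = (14·14+195·1·1, 14·1+1·14) = (391,28)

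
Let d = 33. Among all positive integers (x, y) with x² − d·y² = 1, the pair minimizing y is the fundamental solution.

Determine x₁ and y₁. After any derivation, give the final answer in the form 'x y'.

23 4

√33 = [5; 1,2,1,10, …], period ℓ=4 (even) → k=3
k=0  a_k=5  p_k/q_k = 5/1
…
k=2  a_k=2  p_k/q_k = 17/3
k=3  a_k=1  p_k/q_k = 23/4
(x₁, y₁) = (23, 4);  23² − 33·4² = 1 ✓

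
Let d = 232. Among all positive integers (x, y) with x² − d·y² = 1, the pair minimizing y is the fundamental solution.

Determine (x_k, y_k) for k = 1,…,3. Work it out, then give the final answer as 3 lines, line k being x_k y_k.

19603 1287
768555217 50458122
30131975818099 1978261129845

√232 = [15; 4,3,7,3,4,30, …], period ℓ=6 (even) → k=5
step 0: (15, 1)  from 15·(1,0) + (0,1)
step 1: (61, 4)  from 4·(15,1) + (1,0)
step 2: (198, 13)  from 3·(61,4) + (15,1)
step 3: (1447, 95)  from 7·(198,13) + (61,4)
step 4: (4539, 298)  from 3·(1447,95) + (198,13)
step 5: (19603, 1287)  from 4·(4539,298) + (1447,95)
fundamental: x₁=19603, y₁=1287  (since 384277609 − 232·1656369 = 1)
(x_2, y_2) = (19603·19603 + 232·1287·1287, 19603·1287 + 1287·19603) = (768555217, 50458122)
(x_3, y_3) = (19603·768555217 + 232·1287·50458122, 19603·50458122 + 1287·768555217) = (30131975818099, 1978261129845)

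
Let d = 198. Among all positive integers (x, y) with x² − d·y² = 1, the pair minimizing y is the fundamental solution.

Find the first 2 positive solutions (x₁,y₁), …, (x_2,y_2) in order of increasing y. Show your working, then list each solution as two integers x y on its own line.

d=198: √d = [14; 14,28] (ℓ=2, even), read p_1/q_1
k=0  a_k=14  p_k/q_k = 14/1
k=1  a_k=14  p_k/q_k = 197/14
fundamental: x₁=197, y₁=14  (since 38809 − 198·196 = 1)
k=2:  x_2 = 197·197+198·14·14 = 77617,  y_2 = 197·14+14·197 = 5516

197 14
77617 5516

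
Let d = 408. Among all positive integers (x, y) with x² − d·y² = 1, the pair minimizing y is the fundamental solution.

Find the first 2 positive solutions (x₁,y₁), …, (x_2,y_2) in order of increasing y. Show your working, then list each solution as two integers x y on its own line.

101 5
20401 1010

√408 → a₀=20, period (5,40); ℓ=2 even so k=1
k=0  a_k=20  p_k/q_k = 20/1
k=1  a_k=5  p_k/q_k = 101/5
(x₁, y₁) = (101, 5);  101² − 408·5² = 1 ✓
n=2: (101,5)∘(101,5) = (101·101+408·5·5, 101·5+5·101) = (20401,1010)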